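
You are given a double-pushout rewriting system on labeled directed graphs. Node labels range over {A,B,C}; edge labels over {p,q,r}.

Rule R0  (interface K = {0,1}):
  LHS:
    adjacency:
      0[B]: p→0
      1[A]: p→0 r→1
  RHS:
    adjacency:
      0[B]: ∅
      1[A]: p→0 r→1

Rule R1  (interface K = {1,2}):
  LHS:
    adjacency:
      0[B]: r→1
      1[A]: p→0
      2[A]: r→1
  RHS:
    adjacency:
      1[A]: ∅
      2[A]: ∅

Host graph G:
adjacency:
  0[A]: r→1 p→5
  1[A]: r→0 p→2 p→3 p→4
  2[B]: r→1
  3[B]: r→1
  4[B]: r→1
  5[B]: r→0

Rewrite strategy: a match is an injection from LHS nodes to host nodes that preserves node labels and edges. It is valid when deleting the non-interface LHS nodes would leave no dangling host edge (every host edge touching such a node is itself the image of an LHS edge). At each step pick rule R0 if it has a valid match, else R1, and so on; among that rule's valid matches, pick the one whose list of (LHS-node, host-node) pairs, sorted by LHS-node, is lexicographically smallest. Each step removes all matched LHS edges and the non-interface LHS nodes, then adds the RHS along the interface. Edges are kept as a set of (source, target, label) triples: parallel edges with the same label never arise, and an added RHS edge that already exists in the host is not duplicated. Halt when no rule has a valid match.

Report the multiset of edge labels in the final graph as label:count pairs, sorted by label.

Answer: p:2 r:2

Steps:
start.  V:6 E:10  edges: 0-r->1 0-p->5 1-r->0 1-p->2 1-p->3 1-p->4 2-r->1 3-r->1 4-r->1 5-r->0
1. fire R1 via {0↦2, 1↦1, 2↦0}  →  V:5 E:7  edges: 0-p->5 1-r->0 1-p->3 1-p->4 3-r->1 4-r->1 5-r->0
2. fire R1 via {0↦5, 1↦0, 2↦1}  →  V:4 E:4  edges: 1-p->3 1-p->4 3-r->1 4-r->1
final graph: no rule applies after step 2
NF edges: [(1, 3, 'p'), (1, 4, 'p'), (3, 1, 'r'), (4, 1, 'r')]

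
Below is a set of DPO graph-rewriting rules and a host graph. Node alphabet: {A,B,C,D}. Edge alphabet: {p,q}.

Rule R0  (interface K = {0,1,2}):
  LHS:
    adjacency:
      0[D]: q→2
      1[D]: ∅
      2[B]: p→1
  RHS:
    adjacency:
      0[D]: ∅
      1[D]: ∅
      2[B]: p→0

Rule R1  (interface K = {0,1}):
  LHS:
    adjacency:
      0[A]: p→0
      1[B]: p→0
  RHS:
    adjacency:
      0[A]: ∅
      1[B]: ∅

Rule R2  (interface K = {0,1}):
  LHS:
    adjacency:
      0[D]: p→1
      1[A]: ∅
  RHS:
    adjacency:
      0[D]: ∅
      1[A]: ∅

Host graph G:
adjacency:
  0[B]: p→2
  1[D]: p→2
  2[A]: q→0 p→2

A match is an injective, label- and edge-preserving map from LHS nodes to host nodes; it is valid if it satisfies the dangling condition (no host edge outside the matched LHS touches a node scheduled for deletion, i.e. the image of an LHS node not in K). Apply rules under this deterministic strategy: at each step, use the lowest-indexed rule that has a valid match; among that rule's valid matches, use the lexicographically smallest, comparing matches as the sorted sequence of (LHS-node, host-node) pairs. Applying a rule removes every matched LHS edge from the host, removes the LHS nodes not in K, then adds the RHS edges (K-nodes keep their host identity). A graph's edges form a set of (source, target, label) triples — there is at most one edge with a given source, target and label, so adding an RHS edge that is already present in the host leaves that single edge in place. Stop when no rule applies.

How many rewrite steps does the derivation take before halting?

[0] host  ⇒  3 nodes, 4 edges  {0-p->2 1-p->2 2-q->0 2-p->2}
[1] R1 @ {0↦2, 1↦0}  ⇒  3 nodes, 2 edges  {1-p->2 2-q->0}
[2] R2 @ {0↦1, 1↦2}  ⇒  3 nodes, 1 edges  {2-q->0}
halt: no rule applies after step 2

Answer: 2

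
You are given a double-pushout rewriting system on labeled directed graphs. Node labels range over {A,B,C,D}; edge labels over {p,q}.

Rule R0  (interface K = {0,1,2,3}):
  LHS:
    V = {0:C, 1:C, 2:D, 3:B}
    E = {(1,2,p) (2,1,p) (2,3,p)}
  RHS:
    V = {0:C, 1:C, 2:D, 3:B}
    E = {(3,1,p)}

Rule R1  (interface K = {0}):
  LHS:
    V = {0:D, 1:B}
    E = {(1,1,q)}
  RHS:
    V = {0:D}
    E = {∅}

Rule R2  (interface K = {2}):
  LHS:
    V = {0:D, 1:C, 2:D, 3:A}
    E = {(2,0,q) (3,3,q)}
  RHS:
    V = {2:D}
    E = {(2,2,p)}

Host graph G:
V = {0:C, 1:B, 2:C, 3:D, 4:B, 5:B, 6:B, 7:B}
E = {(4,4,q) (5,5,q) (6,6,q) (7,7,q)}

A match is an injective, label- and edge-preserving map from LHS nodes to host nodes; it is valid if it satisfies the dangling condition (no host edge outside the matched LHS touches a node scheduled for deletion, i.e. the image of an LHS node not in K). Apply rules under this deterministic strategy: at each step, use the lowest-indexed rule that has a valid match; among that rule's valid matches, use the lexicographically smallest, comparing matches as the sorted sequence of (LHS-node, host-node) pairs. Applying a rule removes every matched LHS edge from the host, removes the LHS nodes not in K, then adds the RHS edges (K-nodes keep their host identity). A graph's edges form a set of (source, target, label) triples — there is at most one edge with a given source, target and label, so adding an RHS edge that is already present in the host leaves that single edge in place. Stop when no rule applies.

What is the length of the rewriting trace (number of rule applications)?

Answer: 4

Derivation:
start.  V:8 E:4  edges: 4-q->4 5-q->5 6-q->6 7-q->7
1. fire R1 via {0↦3, 1↦4}  →  V:7 E:3  edges: 5-q->5 6-q->6 7-q->7
2. fire R1 via {0↦3, 1↦5}  →  V:6 E:2  edges: 6-q->6 7-q->7
3. fire R1 via {0↦3, 1↦6}  →  V:5 E:1  edges: 7-q->7
4. fire R1 via {0↦3, 1↦7}  →  V:4 E:0  edges: ∅
final graph: no rule applies after step 4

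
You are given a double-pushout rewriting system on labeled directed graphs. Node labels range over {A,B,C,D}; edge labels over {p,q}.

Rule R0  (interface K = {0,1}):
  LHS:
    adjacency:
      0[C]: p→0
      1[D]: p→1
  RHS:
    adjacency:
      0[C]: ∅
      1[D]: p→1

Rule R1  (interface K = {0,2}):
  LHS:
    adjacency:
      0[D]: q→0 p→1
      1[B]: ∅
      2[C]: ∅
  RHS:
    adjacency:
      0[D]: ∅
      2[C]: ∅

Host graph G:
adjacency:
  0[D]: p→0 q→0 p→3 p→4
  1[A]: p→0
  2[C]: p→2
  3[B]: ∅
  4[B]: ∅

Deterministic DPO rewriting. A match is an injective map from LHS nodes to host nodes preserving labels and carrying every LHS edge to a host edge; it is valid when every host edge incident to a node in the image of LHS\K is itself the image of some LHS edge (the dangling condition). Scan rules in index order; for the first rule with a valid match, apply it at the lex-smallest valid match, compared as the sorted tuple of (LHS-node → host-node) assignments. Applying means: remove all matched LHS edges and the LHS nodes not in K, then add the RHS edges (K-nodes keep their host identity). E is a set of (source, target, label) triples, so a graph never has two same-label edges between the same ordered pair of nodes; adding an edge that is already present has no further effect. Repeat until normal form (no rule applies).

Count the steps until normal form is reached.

[0] host  ⇒  5 nodes, 6 edges  {0-p->0 0-q->0 0-p->3 0-p->4 1-p->0 2-p->2}
[1] R0 @ {0↦2, 1↦0}  ⇒  5 nodes, 5 edges  {0-p->0 0-q->0 0-p->3 0-p->4 1-p->0}
[2] R1 @ {0↦0, 1↦3, 2↦2}  ⇒  4 nodes, 3 edges  {0-p->0 0-p->4 1-p->0}
halt: no rule applies after step 2

Answer: 2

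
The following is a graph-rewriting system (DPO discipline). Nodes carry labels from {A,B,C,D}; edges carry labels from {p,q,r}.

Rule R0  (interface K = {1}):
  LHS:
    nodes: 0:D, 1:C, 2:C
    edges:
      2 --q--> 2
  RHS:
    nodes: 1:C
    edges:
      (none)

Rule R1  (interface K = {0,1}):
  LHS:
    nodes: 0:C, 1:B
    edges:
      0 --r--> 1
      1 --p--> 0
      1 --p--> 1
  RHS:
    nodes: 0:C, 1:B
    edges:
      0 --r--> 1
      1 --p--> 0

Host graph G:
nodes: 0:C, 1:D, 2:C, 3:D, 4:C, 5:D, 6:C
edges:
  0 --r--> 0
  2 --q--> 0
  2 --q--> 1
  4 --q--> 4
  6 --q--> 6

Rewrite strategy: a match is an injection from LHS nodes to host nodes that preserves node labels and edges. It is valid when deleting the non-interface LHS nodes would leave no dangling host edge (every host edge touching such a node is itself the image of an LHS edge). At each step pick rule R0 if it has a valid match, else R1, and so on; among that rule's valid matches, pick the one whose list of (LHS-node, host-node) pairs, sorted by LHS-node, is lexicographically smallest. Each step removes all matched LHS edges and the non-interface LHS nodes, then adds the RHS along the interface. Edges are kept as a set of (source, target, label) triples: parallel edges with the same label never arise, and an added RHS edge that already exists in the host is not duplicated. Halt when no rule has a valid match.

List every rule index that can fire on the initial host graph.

Answer: [R0]

Steps:
R0: 12 valid matches — {0↦3, 1↦0, 2↦4}, {0↦3, 1↦0, 2↦6}, {0↦3, 1↦2, 2↦4} (+9 more)
R1: no valid match — LHS pattern not found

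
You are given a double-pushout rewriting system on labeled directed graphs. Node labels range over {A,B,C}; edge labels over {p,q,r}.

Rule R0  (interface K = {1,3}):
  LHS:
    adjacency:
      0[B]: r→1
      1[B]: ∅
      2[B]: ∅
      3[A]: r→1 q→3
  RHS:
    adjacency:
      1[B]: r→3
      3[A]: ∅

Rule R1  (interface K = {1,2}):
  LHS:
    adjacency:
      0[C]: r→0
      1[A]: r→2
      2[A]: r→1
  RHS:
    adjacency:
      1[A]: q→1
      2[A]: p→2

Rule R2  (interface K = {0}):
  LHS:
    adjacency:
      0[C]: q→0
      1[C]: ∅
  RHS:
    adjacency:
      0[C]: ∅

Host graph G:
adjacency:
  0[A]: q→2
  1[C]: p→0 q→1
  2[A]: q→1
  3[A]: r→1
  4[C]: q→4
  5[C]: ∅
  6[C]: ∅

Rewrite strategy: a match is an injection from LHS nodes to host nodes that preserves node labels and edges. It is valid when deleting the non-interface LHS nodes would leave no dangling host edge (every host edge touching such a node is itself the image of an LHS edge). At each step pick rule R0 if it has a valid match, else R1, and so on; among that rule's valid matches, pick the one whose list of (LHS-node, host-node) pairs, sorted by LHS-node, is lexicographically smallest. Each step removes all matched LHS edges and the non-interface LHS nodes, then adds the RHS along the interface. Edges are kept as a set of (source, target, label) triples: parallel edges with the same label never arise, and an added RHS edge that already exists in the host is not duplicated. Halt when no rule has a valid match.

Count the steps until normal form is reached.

[0] host  ⇒  7 nodes, 6 edges  {0-q->2 1-p->0 1-q->1 2-q->1 3-r->1 4-q->4}
[1] R2 @ {0↦1, 1↦5}  ⇒  6 nodes, 5 edges  {0-q->2 1-p->0 2-q->1 3-r->1 4-q->4}
[2] R2 @ {0↦4, 1↦6}  ⇒  5 nodes, 4 edges  {0-q->2 1-p->0 2-q->1 3-r->1}
normal form: no rule applies after step 2

Answer: 2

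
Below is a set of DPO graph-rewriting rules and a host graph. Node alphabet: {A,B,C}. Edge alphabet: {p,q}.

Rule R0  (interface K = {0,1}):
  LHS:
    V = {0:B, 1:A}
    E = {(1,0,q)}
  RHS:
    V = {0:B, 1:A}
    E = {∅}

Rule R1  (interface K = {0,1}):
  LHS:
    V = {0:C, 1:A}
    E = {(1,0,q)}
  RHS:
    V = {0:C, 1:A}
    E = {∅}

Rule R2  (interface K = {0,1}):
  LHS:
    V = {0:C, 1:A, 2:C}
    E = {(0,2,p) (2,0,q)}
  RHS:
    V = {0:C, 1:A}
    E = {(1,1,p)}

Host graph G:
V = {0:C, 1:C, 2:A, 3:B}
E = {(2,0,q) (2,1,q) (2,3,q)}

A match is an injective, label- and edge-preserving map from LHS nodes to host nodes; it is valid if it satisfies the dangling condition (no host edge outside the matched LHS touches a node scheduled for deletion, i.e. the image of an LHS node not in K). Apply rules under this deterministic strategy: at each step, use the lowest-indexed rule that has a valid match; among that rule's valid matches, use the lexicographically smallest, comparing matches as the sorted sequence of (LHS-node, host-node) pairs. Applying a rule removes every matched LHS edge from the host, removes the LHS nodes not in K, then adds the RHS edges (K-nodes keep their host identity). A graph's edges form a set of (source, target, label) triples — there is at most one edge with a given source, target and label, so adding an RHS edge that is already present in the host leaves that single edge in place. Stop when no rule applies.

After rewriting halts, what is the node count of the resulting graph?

Answer: 4

Steps:
start.  V:4 E:3  edges: 2-q->0 2-q->1 2-q->3
1. fire R0 via {0↦3, 1↦2}  →  V:4 E:2  edges: 2-q->0 2-q->1
2. fire R1 via {0↦0, 1↦2}  →  V:4 E:1  edges: 2-q->1
3. fire R1 via {0↦1, 1↦2}  →  V:4 E:0  edges: ∅
normal form: no rule applies after step 3
NF nodes: {0:C, 1:C, 2:A, 3:B}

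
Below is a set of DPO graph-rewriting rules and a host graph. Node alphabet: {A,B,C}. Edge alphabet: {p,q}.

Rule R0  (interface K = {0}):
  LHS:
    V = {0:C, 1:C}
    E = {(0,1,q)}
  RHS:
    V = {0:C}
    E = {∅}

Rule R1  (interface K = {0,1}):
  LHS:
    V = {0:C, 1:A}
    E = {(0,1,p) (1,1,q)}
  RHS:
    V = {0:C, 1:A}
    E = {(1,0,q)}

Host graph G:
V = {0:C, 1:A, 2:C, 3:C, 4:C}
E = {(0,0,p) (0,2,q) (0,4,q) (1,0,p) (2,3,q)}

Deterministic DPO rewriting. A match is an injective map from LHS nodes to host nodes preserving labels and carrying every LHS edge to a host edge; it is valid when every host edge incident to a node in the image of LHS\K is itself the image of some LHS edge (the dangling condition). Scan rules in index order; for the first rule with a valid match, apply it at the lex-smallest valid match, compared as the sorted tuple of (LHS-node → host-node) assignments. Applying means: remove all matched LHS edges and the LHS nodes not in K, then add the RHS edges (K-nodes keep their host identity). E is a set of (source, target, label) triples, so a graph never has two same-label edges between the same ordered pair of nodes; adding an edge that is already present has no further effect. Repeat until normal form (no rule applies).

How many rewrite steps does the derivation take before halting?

Answer: 3

Derivation:
initial: |V|=5 |E|=5  E = 0-p->0 0-q->2 0-q->4 1-p->0 2-q->3
step 1: apply R0 at {0↦0, 1↦4}  → |V|=4 |E|=4  E = 0-p->0 0-q->2 1-p->0 2-q->3
step 2: apply R0 at {0↦2, 1↦3}  → |V|=3 |E|=3  E = 0-p->0 0-q->2 1-p->0
step 3: apply R0 at {0↦0, 1↦2}  → |V|=2 |E|=2  E = 0-p->0 1-p->0
final graph: no rule applies after step 3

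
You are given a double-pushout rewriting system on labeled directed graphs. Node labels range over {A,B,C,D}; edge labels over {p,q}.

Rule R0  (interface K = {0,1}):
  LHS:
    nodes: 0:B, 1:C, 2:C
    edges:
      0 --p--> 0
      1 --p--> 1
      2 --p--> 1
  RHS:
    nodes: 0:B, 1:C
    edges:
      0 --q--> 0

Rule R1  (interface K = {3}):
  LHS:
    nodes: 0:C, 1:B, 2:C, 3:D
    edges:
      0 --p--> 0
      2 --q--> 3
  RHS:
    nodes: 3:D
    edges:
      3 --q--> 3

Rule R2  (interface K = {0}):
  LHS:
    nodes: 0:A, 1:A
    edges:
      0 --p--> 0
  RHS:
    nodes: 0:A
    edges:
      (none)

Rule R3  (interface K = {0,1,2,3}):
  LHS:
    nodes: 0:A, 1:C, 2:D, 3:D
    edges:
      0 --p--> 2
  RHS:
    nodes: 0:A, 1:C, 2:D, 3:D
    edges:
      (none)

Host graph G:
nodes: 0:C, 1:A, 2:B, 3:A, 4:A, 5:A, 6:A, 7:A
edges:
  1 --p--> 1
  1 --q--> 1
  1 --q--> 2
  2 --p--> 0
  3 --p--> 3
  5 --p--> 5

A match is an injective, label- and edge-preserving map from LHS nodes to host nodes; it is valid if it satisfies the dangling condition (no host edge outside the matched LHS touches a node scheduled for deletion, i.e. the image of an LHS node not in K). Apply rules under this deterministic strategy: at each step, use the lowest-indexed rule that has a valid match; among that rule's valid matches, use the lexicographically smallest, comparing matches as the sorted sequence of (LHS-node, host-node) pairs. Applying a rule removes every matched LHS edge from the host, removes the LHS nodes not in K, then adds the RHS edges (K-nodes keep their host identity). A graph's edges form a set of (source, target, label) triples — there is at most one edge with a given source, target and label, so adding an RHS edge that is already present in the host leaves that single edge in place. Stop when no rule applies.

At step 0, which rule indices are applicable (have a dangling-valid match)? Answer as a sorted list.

R0: no valid match — LHS pattern not found
R1: no valid match — LHS pattern not found
R2: 9 valid matches — {0↦1, 1↦4}, {0↦1, 1↦6}, {0↦1, 1↦7} (+6 more)
R3: no valid match — LHS pattern not found

Answer: [R2]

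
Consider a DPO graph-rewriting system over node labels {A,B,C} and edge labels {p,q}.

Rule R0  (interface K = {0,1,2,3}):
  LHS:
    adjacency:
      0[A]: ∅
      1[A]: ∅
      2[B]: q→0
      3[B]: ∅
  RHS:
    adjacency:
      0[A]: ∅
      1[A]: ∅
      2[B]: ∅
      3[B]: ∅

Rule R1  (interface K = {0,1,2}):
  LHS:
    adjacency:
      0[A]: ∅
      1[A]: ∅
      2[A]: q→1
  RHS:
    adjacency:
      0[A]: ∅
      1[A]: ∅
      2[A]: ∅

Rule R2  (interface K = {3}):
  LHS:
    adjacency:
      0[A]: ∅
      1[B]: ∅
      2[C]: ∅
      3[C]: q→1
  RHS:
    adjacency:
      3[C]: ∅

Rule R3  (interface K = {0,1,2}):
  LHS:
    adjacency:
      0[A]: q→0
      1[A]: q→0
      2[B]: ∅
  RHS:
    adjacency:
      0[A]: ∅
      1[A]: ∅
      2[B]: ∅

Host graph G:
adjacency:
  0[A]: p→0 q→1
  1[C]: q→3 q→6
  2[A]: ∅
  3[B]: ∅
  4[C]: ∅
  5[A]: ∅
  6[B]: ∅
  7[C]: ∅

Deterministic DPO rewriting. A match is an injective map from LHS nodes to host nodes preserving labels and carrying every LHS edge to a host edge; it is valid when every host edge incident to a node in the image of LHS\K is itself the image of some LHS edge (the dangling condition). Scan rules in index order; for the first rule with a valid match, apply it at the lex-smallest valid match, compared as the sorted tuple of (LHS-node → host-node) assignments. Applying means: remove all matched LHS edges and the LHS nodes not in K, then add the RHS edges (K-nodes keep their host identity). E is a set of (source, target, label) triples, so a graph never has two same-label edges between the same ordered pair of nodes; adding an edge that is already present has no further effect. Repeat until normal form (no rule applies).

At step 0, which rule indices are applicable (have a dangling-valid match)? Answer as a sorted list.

R0: no valid match — LHS pattern not found
R1: no valid match — LHS pattern not found
R2: 8 valid matches — {0↦2, 1↦3, 2↦4, 3↦1}, {0↦2, 1↦3, 2↦7, 3↦1}, {0↦2, 1↦6, 2↦4, 3↦1} (+5 more)
R3: no valid match — LHS pattern not found

Answer: [R2]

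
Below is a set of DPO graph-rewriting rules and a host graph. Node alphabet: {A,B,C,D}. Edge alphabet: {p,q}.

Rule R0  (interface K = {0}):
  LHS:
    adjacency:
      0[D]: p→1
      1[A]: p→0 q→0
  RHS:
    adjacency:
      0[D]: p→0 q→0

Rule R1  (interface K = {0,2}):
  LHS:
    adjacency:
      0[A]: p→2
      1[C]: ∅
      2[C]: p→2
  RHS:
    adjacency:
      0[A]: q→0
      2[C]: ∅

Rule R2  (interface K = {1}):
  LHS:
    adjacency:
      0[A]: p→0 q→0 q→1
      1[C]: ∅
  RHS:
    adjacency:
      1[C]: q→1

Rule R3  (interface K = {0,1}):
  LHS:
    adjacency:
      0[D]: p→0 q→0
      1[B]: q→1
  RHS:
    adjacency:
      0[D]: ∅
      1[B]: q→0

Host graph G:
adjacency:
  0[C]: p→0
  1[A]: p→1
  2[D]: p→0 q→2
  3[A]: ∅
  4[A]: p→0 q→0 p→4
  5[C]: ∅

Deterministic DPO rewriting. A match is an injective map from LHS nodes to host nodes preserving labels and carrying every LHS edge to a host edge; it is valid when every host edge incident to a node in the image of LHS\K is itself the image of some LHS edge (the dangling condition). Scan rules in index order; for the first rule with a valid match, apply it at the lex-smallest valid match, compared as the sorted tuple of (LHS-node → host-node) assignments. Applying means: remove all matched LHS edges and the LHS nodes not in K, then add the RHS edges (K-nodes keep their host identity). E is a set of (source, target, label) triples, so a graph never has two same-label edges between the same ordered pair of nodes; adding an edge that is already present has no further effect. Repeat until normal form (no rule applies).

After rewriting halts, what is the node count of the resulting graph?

Answer: 4

Rewrite trace:
initial: |V|=6 |E|=7  E = 0-p->0 1-p->1 2-p->0 2-q->2 4-p->0 4-q->0 4-p->4
step 1: apply R1 at {0↦4, 1↦5, 2↦0}  → |V|=5 |E|=6  E = 1-p->1 2-p->0 2-q->2 4-q->0 4-p->4 4-q->4
step 2: apply R2 at {0↦4, 1↦0}  → |V|=4 |E|=4  E = 0-q->0 1-p->1 2-p->0 2-q->2
halt: no rule applies after step 2
NF nodes: {0:C, 1:A, 2:D, 3:A}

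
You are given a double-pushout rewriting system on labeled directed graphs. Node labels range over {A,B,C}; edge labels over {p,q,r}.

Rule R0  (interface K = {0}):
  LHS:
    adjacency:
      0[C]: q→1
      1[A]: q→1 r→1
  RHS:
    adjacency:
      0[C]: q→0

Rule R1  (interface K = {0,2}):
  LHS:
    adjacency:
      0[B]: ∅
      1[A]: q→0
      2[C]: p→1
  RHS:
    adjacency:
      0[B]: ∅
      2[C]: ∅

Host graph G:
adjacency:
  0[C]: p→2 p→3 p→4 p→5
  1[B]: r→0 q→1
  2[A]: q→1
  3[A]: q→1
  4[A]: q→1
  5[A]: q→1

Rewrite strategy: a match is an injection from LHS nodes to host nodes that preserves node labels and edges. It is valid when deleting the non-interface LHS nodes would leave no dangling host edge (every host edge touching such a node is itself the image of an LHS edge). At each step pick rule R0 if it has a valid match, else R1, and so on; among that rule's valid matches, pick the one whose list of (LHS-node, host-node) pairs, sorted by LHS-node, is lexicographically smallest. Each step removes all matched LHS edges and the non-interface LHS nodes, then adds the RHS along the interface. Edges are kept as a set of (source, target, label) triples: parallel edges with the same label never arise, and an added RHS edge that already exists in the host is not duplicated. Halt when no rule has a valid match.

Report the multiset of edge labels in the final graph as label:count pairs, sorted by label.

start.  V:6 E:10  edges: 0-p->2 0-p->3 0-p->4 0-p->5 1-r->0 1-q->1 2-q->1 3-q->1 4-q->1 5-q->1
1. fire R1 via {0↦1, 1↦2, 2↦0}  →  V:5 E:8  edges: 0-p->3 0-p->4 0-p->5 1-r->0 1-q->1 3-q->1 4-q->1 5-q->1
2. fire R1 via {0↦1, 1↦3, 2↦0}  →  V:4 E:6  edges: 0-p->4 0-p->5 1-r->0 1-q->1 4-q->1 5-q->1
3. fire R1 via {0↦1, 1↦4, 2↦0}  →  V:3 E:4  edges: 0-p->5 1-r->0 1-q->1 5-q->1
4. fire R1 via {0↦1, 1↦5, 2↦0}  →  V:2 E:2  edges: 1-r->0 1-q->1
final graph: no rule applies after step 4
NF edges: [(1, 0, 'r'), (1, 1, 'q')]

Answer: q:1 r:1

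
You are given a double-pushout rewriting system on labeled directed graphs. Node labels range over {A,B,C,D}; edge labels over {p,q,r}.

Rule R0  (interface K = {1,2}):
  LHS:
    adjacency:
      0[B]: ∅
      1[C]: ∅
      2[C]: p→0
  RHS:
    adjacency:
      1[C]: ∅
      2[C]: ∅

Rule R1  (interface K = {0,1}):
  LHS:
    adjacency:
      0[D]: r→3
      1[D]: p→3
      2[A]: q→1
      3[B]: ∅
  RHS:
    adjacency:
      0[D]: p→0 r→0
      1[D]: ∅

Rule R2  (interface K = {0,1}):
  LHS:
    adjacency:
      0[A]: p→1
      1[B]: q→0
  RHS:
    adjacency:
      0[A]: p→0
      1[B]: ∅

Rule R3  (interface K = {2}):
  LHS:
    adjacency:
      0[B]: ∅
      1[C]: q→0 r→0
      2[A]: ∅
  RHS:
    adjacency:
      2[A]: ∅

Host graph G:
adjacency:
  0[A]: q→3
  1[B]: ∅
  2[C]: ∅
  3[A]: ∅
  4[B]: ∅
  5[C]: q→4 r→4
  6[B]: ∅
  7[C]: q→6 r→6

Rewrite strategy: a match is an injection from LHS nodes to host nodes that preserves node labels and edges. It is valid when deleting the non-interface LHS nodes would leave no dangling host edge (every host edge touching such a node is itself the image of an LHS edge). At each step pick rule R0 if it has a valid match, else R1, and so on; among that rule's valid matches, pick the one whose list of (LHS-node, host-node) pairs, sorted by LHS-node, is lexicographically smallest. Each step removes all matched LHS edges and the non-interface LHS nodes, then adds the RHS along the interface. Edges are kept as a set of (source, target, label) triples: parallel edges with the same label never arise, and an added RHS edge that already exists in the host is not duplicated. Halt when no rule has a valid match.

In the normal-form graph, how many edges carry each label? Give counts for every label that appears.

[0] host  ⇒  8 nodes, 5 edges  {0-q->3 5-q->4 5-r->4 7-q->6 7-r->6}
[1] R3 @ {0↦4, 1↦5, 2↦0}  ⇒  6 nodes, 3 edges  {0-q->3 7-q->6 7-r->6}
[2] R3 @ {0↦6, 1↦7, 2↦0}  ⇒  4 nodes, 1 edges  {0-q->3}
halt: no rule applies after step 2
NF edges: [(0, 3, 'q')]

Answer: q:1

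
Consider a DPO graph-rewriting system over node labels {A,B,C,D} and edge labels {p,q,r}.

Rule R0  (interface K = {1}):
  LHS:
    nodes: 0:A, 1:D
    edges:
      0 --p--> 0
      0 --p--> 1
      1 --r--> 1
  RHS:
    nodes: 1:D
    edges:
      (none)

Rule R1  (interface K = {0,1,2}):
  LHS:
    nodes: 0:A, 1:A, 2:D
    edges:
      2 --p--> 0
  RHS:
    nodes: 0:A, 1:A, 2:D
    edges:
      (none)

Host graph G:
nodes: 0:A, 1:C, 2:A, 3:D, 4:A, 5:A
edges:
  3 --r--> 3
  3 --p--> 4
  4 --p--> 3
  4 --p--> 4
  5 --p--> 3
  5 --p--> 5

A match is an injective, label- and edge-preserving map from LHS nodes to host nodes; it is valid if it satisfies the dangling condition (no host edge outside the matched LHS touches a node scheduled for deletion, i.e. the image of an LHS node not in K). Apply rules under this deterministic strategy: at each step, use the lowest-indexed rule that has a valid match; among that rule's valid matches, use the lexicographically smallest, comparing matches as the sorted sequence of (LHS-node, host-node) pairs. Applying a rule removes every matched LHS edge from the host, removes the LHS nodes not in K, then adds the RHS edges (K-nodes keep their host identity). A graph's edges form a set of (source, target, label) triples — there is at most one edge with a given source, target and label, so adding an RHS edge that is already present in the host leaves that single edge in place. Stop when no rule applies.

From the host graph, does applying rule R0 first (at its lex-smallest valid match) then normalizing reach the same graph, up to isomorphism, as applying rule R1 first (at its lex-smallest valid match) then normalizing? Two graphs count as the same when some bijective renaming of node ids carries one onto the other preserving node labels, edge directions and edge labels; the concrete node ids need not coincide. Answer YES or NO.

Answer: YES

Rewrite trace:
branch R0-first: apply at {0↦5, 1↦3} → |E|=3, then 1 more step(s) → NF |V|=5 |E|=2 V={0:A, 1:C, 2:A, 3:D, 4:A} E=4-p->3 4-p->4
branch R1-first: apply at {0↦4, 1↦0, 2↦3} → |E|=5, then 1 more step(s) → NF |V|=5 |E|=2 V={0:A, 1:C, 2:A, 3:D, 5:A} E=5-p->3 5-p->5
graphs isomorphic (equal up to label-preserving node renaming)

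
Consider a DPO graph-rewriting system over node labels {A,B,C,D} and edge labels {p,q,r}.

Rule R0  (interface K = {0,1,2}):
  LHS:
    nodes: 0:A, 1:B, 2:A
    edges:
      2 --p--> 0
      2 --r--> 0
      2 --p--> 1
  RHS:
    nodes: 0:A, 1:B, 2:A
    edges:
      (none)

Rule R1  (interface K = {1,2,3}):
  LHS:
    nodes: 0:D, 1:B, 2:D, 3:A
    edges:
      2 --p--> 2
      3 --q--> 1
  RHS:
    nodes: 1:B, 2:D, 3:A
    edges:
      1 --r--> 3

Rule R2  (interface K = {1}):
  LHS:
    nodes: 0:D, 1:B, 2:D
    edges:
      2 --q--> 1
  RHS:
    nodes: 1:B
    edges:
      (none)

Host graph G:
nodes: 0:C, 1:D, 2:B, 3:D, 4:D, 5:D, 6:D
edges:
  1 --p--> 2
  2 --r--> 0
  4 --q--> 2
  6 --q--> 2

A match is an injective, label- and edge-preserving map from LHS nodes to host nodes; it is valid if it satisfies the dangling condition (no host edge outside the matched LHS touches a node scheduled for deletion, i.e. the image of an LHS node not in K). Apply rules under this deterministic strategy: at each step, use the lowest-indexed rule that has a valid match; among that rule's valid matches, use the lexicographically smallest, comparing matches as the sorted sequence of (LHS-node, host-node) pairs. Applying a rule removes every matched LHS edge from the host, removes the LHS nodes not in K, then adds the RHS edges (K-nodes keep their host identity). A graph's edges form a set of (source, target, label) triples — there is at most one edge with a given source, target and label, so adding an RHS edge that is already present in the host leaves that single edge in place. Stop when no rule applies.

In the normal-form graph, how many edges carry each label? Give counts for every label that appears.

start.  V:7 E:4  edges: 1-p->2 2-r->0 4-q->2 6-q->2
1. fire R2 via {0↦3, 1↦2, 2↦4}  →  V:5 E:3  edges: 1-p->2 2-r->0 6-q->2
2. fire R2 via {0↦5, 1↦2, 2↦6}  →  V:3 E:2  edges: 1-p->2 2-r->0
halt: no rule applies after step 2
NF edges: [(1, 2, 'p'), (2, 0, 'r')]

Answer: p:1 r:1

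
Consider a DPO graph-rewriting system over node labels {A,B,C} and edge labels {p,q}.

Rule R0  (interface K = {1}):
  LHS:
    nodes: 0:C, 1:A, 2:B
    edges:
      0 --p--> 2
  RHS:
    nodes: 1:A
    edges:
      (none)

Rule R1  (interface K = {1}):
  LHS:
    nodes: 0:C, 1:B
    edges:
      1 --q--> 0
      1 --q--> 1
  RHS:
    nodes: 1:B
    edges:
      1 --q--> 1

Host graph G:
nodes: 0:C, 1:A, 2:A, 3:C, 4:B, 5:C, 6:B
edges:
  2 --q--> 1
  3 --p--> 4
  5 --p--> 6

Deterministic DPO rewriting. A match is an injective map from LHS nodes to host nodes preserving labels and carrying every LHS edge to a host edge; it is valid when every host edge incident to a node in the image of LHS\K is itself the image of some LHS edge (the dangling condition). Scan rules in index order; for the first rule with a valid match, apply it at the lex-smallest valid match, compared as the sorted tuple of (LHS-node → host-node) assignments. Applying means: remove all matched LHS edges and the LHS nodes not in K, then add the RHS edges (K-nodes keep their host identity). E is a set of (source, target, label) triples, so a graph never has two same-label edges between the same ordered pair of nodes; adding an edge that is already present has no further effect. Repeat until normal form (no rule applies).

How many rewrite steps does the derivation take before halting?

Answer: 2

Steps:
initial: |V|=7 |E|=3  E = 2-q->1 3-p->4 5-p->6
step 1: apply R0 at {0↦3, 1↦1, 2↦4}  → |V|=5 |E|=2  E = 2-q->1 5-p->6
step 2: apply R0 at {0↦5, 1↦1, 2↦6}  → |V|=3 |E|=1  E = 2-q->1
halt: no rule applies after step 2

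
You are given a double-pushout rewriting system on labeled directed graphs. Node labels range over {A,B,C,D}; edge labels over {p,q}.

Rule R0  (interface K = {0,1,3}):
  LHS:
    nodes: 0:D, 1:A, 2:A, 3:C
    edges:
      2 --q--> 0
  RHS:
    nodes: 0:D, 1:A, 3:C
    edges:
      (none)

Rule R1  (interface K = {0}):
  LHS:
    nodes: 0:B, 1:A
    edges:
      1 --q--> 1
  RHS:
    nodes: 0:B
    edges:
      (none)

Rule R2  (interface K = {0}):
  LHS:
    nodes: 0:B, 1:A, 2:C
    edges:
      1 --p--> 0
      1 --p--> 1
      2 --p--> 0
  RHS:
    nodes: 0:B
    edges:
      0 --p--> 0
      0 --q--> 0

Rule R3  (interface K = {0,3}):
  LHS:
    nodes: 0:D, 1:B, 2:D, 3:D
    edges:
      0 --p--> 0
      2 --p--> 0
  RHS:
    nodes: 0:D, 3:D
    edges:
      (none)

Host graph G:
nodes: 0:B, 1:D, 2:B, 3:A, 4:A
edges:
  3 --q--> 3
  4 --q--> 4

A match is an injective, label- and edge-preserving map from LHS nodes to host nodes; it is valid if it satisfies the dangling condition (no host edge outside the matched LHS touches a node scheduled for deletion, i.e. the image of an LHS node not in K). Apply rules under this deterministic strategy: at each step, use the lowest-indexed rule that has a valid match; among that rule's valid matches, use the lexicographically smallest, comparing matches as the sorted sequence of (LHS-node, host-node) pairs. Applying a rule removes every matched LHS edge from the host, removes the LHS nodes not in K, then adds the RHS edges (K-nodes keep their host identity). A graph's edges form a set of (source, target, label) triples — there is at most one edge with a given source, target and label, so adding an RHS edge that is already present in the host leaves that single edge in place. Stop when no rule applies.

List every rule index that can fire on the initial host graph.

Answer: [R1]

Derivation:
R0: no valid match — LHS pattern not found
R1: 4 valid matches — {0↦0, 1↦3}, {0↦0, 1↦4}, {0↦2, 1↦3} (+1 more)
R2: no valid match — LHS pattern not found
R3: no valid match — LHS pattern not found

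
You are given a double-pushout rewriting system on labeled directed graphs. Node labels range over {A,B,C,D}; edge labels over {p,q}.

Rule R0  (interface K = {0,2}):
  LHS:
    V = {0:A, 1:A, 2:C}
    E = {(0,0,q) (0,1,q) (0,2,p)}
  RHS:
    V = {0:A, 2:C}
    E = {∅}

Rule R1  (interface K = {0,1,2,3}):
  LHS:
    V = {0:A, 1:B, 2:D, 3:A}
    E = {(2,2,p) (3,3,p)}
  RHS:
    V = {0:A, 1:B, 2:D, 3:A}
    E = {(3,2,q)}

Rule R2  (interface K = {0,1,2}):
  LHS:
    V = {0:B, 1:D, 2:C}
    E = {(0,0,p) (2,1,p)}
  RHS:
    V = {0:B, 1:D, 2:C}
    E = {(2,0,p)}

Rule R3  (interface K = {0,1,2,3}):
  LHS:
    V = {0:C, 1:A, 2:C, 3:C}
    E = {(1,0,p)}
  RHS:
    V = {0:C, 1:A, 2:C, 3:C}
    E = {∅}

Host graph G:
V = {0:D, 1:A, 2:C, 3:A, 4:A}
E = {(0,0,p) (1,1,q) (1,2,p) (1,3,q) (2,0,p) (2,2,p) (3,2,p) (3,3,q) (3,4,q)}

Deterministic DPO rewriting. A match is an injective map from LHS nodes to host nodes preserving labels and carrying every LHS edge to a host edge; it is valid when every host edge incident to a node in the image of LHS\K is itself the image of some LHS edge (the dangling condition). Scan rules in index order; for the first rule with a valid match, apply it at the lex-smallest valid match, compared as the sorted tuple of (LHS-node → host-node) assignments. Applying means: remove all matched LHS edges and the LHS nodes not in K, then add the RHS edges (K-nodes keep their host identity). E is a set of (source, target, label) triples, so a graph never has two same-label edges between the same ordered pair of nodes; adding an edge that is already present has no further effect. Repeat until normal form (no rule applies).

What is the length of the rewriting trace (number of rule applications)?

Answer: 2

Rewrite trace:
start.  V:5 E:9  edges: 0-p->0 1-q->1 1-p->2 1-q->3 2-p->0 2-p->2 3-p->2 3-q->3 3-q->4
1. fire R0 via {0↦3, 1↦4, 2↦2}  →  V:4 E:6  edges: 0-p->0 1-q->1 1-p->2 1-q->3 2-p->0 2-p->2
2. fire R0 via {0↦1, 1↦3, 2↦2}  →  V:3 E:3  edges: 0-p->0 2-p->0 2-p->2
normal form: no rule applies after step 2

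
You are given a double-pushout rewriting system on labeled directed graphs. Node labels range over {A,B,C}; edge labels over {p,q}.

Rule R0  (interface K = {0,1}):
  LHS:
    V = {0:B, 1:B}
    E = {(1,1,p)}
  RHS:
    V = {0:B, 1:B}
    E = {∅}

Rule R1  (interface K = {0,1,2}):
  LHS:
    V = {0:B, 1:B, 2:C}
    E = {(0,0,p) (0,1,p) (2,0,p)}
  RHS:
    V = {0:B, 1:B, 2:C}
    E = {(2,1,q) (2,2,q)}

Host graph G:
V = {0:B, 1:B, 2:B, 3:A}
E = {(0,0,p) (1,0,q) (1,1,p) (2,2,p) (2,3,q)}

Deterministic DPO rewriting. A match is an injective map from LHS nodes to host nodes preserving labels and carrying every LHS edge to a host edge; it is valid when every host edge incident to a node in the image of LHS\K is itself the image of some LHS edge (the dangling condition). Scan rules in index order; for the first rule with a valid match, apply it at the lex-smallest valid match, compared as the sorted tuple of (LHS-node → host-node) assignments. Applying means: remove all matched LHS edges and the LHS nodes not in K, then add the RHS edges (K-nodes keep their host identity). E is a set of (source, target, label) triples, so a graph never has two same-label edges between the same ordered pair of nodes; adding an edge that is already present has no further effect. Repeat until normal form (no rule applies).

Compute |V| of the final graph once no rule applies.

Answer: 4

Steps:
initial: |V|=4 |E|=5  E = 0-p->0 1-q->0 1-p->1 2-p->2 2-q->3
step 1: apply R0 at {0↦0, 1↦1}  → |V|=4 |E|=4  E = 0-p->0 1-q->0 2-p->2 2-q->3
step 2: apply R0 at {0↦0, 1↦2}  → |V|=4 |E|=3  E = 0-p->0 1-q->0 2-q->3
step 3: apply R0 at {0↦1, 1↦0}  → |V|=4 |E|=2  E = 1-q->0 2-q->3
normal form: no rule applies after step 3
NF nodes: {0:B, 1:B, 2:B, 3:A}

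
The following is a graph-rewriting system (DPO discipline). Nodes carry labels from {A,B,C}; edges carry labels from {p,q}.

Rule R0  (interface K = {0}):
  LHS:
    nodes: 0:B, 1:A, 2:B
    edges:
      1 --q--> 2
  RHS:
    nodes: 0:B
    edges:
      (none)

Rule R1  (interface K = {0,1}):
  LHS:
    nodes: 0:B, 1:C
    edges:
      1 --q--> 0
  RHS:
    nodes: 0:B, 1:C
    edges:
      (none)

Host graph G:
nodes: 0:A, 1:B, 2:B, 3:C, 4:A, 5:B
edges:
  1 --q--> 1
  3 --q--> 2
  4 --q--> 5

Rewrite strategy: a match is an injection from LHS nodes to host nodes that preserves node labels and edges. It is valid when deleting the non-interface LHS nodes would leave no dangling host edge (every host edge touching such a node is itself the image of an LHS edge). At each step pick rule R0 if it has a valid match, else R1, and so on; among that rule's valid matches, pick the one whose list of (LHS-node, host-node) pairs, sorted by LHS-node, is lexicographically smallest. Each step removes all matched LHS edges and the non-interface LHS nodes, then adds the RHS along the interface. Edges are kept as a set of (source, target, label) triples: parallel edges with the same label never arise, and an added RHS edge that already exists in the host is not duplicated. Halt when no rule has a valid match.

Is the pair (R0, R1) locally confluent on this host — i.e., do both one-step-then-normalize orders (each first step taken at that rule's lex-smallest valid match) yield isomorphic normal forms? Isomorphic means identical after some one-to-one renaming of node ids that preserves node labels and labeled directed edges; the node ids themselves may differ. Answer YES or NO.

Answer: YES

Steps:
branch R0-first: apply at {0↦1, 1↦4, 2↦5} → |E|=2, then 1 more step(s) → NF |V|=4 |E|=1 V={0:A, 1:B, 2:B, 3:C} E=1-q->1
branch R1-first: apply at {0↦2, 1↦3} → |E|=2, then 1 more step(s) → NF |V|=4 |E|=1 V={0:A, 1:B, 2:B, 3:C} E=1-q->1
graphs isomorphic (equal up to label-preserving node renaming)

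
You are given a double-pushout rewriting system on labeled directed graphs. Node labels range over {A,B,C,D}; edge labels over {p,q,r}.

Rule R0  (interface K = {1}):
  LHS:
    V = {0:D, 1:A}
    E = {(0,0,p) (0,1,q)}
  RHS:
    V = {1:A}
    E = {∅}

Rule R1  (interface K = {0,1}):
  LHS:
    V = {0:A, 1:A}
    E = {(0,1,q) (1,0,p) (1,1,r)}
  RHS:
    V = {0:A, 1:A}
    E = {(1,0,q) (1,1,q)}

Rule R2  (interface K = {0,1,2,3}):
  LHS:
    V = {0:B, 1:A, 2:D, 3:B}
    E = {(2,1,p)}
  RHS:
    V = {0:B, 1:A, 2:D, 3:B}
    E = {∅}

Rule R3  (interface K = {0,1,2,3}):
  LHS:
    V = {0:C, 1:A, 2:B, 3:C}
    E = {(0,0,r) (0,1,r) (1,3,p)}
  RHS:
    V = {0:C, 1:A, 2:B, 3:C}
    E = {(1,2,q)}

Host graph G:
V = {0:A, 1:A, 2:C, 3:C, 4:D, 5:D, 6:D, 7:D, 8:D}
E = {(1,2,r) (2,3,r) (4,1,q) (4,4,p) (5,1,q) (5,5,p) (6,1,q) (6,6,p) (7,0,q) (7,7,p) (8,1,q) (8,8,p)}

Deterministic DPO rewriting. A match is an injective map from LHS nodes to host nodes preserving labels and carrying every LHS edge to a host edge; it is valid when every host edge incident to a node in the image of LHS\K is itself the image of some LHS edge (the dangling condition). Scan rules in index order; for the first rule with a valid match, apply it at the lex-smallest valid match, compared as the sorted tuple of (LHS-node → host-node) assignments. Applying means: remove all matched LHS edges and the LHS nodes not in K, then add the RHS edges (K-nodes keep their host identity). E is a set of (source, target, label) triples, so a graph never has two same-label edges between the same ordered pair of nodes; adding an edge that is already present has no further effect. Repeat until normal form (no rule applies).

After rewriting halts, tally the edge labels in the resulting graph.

Answer: r:2

Derivation:
start.  V:9 E:12  edges: 1-r->2 2-r->3 4-q->1 4-p->4 5-q->1 5-p->5 6-q->1 6-p->6 7-q->0 7-p->7 8-q->1 8-p->8
1. fire R0 via {0↦4, 1↦1}  →  V:8 E:10  edges: 1-r->2 2-r->3 5-q->1 5-p->5 6-q->1 6-p->6 7-q->0 7-p->7 8-q->1 8-p->8
2. fire R0 via {0↦5, 1↦1}  →  V:7 E:8  edges: 1-r->2 2-r->3 6-q->1 6-p->6 7-q->0 7-p->7 8-q->1 8-p->8
3. fire R0 via {0↦6, 1↦1}  →  V:6 E:6  edges: 1-r->2 2-r->3 7-q->0 7-p->7 8-q->1 8-p->8
4. fire R0 via {0↦7, 1↦0}  →  V:5 E:4  edges: 1-r->2 2-r->3 8-q->1 8-p->8
5. fire R0 via {0↦8, 1↦1}  →  V:4 E:2  edges: 1-r->2 2-r->3
final graph: no rule applies after step 5
NF edges: [(1, 2, 'r'), (2, 3, 'r')]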